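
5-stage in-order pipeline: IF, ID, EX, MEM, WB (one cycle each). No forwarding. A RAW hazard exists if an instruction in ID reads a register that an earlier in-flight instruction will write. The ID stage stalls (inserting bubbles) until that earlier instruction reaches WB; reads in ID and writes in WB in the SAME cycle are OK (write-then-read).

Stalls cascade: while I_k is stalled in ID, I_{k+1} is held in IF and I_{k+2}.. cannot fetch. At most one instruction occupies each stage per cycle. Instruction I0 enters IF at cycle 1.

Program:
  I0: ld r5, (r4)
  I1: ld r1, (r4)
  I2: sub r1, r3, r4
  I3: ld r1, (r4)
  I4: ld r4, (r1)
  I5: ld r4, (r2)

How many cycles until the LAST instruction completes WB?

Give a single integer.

I0 ld r5 <- r4: IF@1 ID@2 stall=0 (-) EX@3 MEM@4 WB@5
I1 ld r1 <- r4: IF@2 ID@3 stall=0 (-) EX@4 MEM@5 WB@6
I2 sub r1 <- r3,r4: IF@3 ID@4 stall=0 (-) EX@5 MEM@6 WB@7
I3 ld r1 <- r4: IF@4 ID@5 stall=0 (-) EX@6 MEM@7 WB@8
I4 ld r4 <- r1: IF@5 ID@6 stall=2 (RAW on I3.r1 (WB@8)) EX@9 MEM@10 WB@11
I5 ld r4 <- r2: IF@6 ID@9 stall=0 (-) EX@10 MEM@11 WB@12

Answer: 12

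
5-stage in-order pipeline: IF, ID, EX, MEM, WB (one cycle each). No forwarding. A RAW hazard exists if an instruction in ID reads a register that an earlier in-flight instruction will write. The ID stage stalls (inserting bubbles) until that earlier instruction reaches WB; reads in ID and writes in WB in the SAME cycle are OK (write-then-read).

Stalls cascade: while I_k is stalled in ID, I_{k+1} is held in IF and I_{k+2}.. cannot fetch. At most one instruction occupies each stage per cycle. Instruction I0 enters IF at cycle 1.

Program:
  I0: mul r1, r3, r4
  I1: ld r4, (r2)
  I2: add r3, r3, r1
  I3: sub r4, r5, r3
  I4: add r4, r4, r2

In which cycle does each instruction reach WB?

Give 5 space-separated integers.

Answer: 5 6 8 11 14

Derivation:
I0 mul r1 <- r3,r4: IF@1 ID@2 stall=0 (-) EX@3 MEM@4 WB@5
I1 ld r4 <- r2: IF@2 ID@3 stall=0 (-) EX@4 MEM@5 WB@6
I2 add r3 <- r3,r1: IF@3 ID@4 stall=1 (RAW on I0.r1 (WB@5)) EX@6 MEM@7 WB@8
I3 sub r4 <- r5,r3: IF@4 ID@6 stall=2 (RAW on I2.r3 (WB@8)) EX@9 MEM@10 WB@11
I4 add r4 <- r4,r2: IF@6 ID@9 stall=2 (RAW on I3.r4 (WB@11)) EX@12 MEM@13 WB@14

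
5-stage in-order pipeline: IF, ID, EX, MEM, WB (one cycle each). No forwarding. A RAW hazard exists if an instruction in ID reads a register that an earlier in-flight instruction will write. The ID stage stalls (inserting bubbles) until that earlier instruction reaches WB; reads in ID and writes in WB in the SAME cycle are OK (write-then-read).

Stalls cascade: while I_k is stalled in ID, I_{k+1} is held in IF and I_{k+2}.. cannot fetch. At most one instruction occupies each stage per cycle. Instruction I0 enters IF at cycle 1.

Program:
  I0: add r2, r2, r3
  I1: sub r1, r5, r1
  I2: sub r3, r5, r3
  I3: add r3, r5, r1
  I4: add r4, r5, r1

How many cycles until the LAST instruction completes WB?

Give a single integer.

Answer: 10

Derivation:
I0 add r2 <- r2,r3: IF@1 ID@2 stall=0 (-) EX@3 MEM@4 WB@5
I1 sub r1 <- r5,r1: IF@2 ID@3 stall=0 (-) EX@4 MEM@5 WB@6
I2 sub r3 <- r5,r3: IF@3 ID@4 stall=0 (-) EX@5 MEM@6 WB@7
I3 add r3 <- r5,r1: IF@4 ID@5 stall=1 (RAW on I1.r1 (WB@6)) EX@7 MEM@8 WB@9
I4 add r4 <- r5,r1: IF@5 ID@7 stall=0 (-) EX@8 MEM@9 WB@10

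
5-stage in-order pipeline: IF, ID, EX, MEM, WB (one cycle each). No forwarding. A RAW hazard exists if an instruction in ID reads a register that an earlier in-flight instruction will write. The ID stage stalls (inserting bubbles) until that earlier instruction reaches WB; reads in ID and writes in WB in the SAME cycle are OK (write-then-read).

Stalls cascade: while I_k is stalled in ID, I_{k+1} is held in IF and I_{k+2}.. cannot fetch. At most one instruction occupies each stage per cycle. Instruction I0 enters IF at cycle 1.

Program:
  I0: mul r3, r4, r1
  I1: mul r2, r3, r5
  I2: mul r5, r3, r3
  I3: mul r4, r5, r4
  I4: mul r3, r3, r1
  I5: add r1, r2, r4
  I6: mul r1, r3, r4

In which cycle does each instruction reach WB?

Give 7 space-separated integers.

Answer: 5 8 9 12 13 15 16

Derivation:
I0 mul r3 <- r4,r1: IF@1 ID@2 stall=0 (-) EX@3 MEM@4 WB@5
I1 mul r2 <- r3,r5: IF@2 ID@3 stall=2 (RAW on I0.r3 (WB@5)) EX@6 MEM@7 WB@8
I2 mul r5 <- r3,r3: IF@3 ID@6 stall=0 (-) EX@7 MEM@8 WB@9
I3 mul r4 <- r5,r4: IF@6 ID@7 stall=2 (RAW on I2.r5 (WB@9)) EX@10 MEM@11 WB@12
I4 mul r3 <- r3,r1: IF@7 ID@10 stall=0 (-) EX@11 MEM@12 WB@13
I5 add r1 <- r2,r4: IF@10 ID@11 stall=1 (RAW on I3.r4 (WB@12)) EX@13 MEM@14 WB@15
I6 mul r1 <- r3,r4: IF@11 ID@13 stall=0 (-) EX@14 MEM@15 WB@16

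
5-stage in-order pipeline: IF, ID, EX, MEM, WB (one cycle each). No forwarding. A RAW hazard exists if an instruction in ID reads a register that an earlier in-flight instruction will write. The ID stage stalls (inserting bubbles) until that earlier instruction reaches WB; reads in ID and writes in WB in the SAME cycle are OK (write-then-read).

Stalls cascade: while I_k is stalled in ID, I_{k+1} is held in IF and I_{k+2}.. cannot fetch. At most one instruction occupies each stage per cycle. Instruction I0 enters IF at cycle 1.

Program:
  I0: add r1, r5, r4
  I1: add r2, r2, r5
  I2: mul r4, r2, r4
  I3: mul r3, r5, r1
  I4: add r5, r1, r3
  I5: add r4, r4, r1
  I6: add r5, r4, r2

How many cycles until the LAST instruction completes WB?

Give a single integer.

I0 add r1 <- r5,r4: IF@1 ID@2 stall=0 (-) EX@3 MEM@4 WB@5
I1 add r2 <- r2,r5: IF@2 ID@3 stall=0 (-) EX@4 MEM@5 WB@6
I2 mul r4 <- r2,r4: IF@3 ID@4 stall=2 (RAW on I1.r2 (WB@6)) EX@7 MEM@8 WB@9
I3 mul r3 <- r5,r1: IF@4 ID@7 stall=0 (-) EX@8 MEM@9 WB@10
I4 add r5 <- r1,r3: IF@7 ID@8 stall=2 (RAW on I3.r3 (WB@10)) EX@11 MEM@12 WB@13
I5 add r4 <- r4,r1: IF@8 ID@11 stall=0 (-) EX@12 MEM@13 WB@14
I6 add r5 <- r4,r2: IF@11 ID@12 stall=2 (RAW on I5.r4 (WB@14)) EX@15 MEM@16 WB@17

Answer: 17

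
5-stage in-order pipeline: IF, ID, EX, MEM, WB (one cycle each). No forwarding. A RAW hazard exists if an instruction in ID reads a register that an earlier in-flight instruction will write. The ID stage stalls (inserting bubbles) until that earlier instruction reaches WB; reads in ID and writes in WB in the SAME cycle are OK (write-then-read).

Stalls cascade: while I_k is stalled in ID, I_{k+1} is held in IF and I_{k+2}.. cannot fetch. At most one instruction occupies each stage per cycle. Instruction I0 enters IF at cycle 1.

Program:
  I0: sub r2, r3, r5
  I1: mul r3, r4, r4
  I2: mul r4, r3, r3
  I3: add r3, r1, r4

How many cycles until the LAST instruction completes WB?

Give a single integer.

Answer: 12

Derivation:
I0 sub r2 <- r3,r5: IF@1 ID@2 stall=0 (-) EX@3 MEM@4 WB@5
I1 mul r3 <- r4,r4: IF@2 ID@3 stall=0 (-) EX@4 MEM@5 WB@6
I2 mul r4 <- r3,r3: IF@3 ID@4 stall=2 (RAW on I1.r3 (WB@6)) EX@7 MEM@8 WB@9
I3 add r3 <- r1,r4: IF@4 ID@7 stall=2 (RAW on I2.r4 (WB@9)) EX@10 MEM@11 WB@12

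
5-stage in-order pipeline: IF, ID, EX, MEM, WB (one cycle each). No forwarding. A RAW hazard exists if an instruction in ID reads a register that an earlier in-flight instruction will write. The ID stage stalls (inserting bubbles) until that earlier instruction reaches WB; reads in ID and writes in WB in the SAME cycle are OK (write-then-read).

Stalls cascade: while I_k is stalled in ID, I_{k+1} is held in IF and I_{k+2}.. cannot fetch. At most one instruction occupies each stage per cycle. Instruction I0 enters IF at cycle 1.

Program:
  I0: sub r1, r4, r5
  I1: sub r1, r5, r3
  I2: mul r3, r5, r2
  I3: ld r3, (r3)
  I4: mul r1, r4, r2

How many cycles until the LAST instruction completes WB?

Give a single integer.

Answer: 11

Derivation:
I0 sub r1 <- r4,r5: IF@1 ID@2 stall=0 (-) EX@3 MEM@4 WB@5
I1 sub r1 <- r5,r3: IF@2 ID@3 stall=0 (-) EX@4 MEM@5 WB@6
I2 mul r3 <- r5,r2: IF@3 ID@4 stall=0 (-) EX@5 MEM@6 WB@7
I3 ld r3 <- r3: IF@4 ID@5 stall=2 (RAW on I2.r3 (WB@7)) EX@8 MEM@9 WB@10
I4 mul r1 <- r4,r2: IF@5 ID@8 stall=0 (-) EX@9 MEM@10 WB@11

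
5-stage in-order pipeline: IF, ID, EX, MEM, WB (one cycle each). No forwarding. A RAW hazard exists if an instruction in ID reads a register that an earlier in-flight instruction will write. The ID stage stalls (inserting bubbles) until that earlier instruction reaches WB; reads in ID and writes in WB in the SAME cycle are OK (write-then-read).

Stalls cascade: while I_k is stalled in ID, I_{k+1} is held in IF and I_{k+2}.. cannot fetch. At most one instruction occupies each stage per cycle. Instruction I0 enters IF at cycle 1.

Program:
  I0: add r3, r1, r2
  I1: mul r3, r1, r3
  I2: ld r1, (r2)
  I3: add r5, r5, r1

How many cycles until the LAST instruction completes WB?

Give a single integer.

Answer: 12

Derivation:
I0 add r3 <- r1,r2: IF@1 ID@2 stall=0 (-) EX@3 MEM@4 WB@5
I1 mul r3 <- r1,r3: IF@2 ID@3 stall=2 (RAW on I0.r3 (WB@5)) EX@6 MEM@7 WB@8
I2 ld r1 <- r2: IF@3 ID@6 stall=0 (-) EX@7 MEM@8 WB@9
I3 add r5 <- r5,r1: IF@6 ID@7 stall=2 (RAW on I2.r1 (WB@9)) EX@10 MEM@11 WB@12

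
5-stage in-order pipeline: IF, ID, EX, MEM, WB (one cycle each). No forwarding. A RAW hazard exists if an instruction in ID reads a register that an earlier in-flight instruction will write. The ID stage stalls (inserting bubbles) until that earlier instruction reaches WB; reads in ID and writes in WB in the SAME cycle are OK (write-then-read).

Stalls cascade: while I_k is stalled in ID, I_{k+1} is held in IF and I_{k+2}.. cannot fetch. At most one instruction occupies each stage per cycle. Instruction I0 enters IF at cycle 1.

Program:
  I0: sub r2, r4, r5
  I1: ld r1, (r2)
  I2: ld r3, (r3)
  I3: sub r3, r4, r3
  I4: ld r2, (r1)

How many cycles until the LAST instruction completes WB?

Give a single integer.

I0 sub r2 <- r4,r5: IF@1 ID@2 stall=0 (-) EX@3 MEM@4 WB@5
I1 ld r1 <- r2: IF@2 ID@3 stall=2 (RAW on I0.r2 (WB@5)) EX@6 MEM@7 WB@8
I2 ld r3 <- r3: IF@3 ID@6 stall=0 (-) EX@7 MEM@8 WB@9
I3 sub r3 <- r4,r3: IF@6 ID@7 stall=2 (RAW on I2.r3 (WB@9)) EX@10 MEM@11 WB@12
I4 ld r2 <- r1: IF@7 ID@10 stall=0 (-) EX@11 MEM@12 WB@13

Answer: 13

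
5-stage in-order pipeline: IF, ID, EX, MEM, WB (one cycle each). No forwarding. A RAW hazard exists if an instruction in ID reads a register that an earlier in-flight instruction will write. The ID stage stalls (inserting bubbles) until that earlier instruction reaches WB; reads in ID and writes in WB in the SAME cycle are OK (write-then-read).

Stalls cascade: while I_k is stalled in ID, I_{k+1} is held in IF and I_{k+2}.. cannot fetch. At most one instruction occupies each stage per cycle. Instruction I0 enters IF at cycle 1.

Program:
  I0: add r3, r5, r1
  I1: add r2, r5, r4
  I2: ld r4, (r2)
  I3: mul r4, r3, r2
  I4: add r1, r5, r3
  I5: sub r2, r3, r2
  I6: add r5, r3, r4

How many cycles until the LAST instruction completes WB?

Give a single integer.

Answer: 13

Derivation:
I0 add r3 <- r5,r1: IF@1 ID@2 stall=0 (-) EX@3 MEM@4 WB@5
I1 add r2 <- r5,r4: IF@2 ID@3 stall=0 (-) EX@4 MEM@5 WB@6
I2 ld r4 <- r2: IF@3 ID@4 stall=2 (RAW on I1.r2 (WB@6)) EX@7 MEM@8 WB@9
I3 mul r4 <- r3,r2: IF@4 ID@7 stall=0 (-) EX@8 MEM@9 WB@10
I4 add r1 <- r5,r3: IF@7 ID@8 stall=0 (-) EX@9 MEM@10 WB@11
I5 sub r2 <- r3,r2: IF@8 ID@9 stall=0 (-) EX@10 MEM@11 WB@12
I6 add r5 <- r3,r4: IF@9 ID@10 stall=0 (-) EX@11 MEM@12 WB@13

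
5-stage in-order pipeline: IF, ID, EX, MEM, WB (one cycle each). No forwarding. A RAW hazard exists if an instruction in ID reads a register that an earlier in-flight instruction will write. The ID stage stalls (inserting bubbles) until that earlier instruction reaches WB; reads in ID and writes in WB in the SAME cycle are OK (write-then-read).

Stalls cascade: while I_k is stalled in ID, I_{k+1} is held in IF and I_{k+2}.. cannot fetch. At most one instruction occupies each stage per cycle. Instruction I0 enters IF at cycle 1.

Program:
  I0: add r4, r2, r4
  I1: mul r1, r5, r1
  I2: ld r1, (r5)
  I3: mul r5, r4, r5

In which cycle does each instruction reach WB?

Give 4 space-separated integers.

I0 add r4 <- r2,r4: IF@1 ID@2 stall=0 (-) EX@3 MEM@4 WB@5
I1 mul r1 <- r5,r1: IF@2 ID@3 stall=0 (-) EX@4 MEM@5 WB@6
I2 ld r1 <- r5: IF@3 ID@4 stall=0 (-) EX@5 MEM@6 WB@7
I3 mul r5 <- r4,r5: IF@4 ID@5 stall=0 (-) EX@6 MEM@7 WB@8

Answer: 5 6 7 8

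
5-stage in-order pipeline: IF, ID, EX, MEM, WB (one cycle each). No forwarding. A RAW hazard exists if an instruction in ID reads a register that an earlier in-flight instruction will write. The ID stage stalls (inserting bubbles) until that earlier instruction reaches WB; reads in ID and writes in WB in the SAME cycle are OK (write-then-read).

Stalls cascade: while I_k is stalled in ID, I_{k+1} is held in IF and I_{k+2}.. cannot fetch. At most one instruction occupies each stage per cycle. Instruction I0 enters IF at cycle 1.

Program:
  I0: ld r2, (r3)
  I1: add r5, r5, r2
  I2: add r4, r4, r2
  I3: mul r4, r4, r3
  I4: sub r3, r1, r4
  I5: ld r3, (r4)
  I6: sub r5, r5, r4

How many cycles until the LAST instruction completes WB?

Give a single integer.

I0 ld r2 <- r3: IF@1 ID@2 stall=0 (-) EX@3 MEM@4 WB@5
I1 add r5 <- r5,r2: IF@2 ID@3 stall=2 (RAW on I0.r2 (WB@5)) EX@6 MEM@7 WB@8
I2 add r4 <- r4,r2: IF@3 ID@6 stall=0 (-) EX@7 MEM@8 WB@9
I3 mul r4 <- r4,r3: IF@6 ID@7 stall=2 (RAW on I2.r4 (WB@9)) EX@10 MEM@11 WB@12
I4 sub r3 <- r1,r4: IF@7 ID@10 stall=2 (RAW on I3.r4 (WB@12)) EX@13 MEM@14 WB@15
I5 ld r3 <- r4: IF@10 ID@13 stall=0 (-) EX@14 MEM@15 WB@16
I6 sub r5 <- r5,r4: IF@13 ID@14 stall=0 (-) EX@15 MEM@16 WB@17

Answer: 17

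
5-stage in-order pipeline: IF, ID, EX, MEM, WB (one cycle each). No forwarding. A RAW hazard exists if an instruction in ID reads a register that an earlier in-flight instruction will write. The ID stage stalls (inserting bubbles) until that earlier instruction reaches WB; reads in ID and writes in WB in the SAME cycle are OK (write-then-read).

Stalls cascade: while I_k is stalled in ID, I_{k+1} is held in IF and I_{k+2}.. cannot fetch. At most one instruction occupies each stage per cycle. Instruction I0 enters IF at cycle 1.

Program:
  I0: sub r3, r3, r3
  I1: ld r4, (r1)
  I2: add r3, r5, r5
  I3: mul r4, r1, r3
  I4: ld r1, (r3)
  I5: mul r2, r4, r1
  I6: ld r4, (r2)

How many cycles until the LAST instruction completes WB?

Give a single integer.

I0 sub r3 <- r3,r3: IF@1 ID@2 stall=0 (-) EX@3 MEM@4 WB@5
I1 ld r4 <- r1: IF@2 ID@3 stall=0 (-) EX@4 MEM@5 WB@6
I2 add r3 <- r5,r5: IF@3 ID@4 stall=0 (-) EX@5 MEM@6 WB@7
I3 mul r4 <- r1,r3: IF@4 ID@5 stall=2 (RAW on I2.r3 (WB@7)) EX@8 MEM@9 WB@10
I4 ld r1 <- r3: IF@5 ID@8 stall=0 (-) EX@9 MEM@10 WB@11
I5 mul r2 <- r4,r1: IF@8 ID@9 stall=2 (RAW on I4.r1 (WB@11)) EX@12 MEM@13 WB@14
I6 ld r4 <- r2: IF@9 ID@12 stall=2 (RAW on I5.r2 (WB@14)) EX@15 MEM@16 WB@17

Answer: 17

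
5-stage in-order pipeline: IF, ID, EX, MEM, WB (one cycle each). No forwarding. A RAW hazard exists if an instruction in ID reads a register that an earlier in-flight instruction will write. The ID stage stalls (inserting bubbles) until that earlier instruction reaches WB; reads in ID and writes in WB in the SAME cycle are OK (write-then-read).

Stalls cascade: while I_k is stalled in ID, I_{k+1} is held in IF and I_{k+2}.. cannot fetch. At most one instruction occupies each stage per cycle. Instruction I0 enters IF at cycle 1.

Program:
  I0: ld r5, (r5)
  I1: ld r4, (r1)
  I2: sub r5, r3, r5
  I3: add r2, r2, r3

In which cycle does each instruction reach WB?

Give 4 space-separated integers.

I0 ld r5 <- r5: IF@1 ID@2 stall=0 (-) EX@3 MEM@4 WB@5
I1 ld r4 <- r1: IF@2 ID@3 stall=0 (-) EX@4 MEM@5 WB@6
I2 sub r5 <- r3,r5: IF@3 ID@4 stall=1 (RAW on I0.r5 (WB@5)) EX@6 MEM@7 WB@8
I3 add r2 <- r2,r3: IF@4 ID@6 stall=0 (-) EX@7 MEM@8 WB@9

Answer: 5 6 8 9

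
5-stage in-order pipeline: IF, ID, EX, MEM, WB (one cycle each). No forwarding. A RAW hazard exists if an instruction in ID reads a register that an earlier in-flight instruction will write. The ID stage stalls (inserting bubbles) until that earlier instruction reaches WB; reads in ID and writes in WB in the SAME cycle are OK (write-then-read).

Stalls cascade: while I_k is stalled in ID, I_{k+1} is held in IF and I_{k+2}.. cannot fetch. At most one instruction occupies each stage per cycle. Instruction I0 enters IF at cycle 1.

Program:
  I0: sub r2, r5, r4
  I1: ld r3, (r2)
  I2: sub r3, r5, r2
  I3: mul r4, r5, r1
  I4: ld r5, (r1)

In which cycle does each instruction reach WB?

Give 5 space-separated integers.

I0 sub r2 <- r5,r4: IF@1 ID@2 stall=0 (-) EX@3 MEM@4 WB@5
I1 ld r3 <- r2: IF@2 ID@3 stall=2 (RAW on I0.r2 (WB@5)) EX@6 MEM@7 WB@8
I2 sub r3 <- r5,r2: IF@3 ID@6 stall=0 (-) EX@7 MEM@8 WB@9
I3 mul r4 <- r5,r1: IF@6 ID@7 stall=0 (-) EX@8 MEM@9 WB@10
I4 ld r5 <- r1: IF@7 ID@8 stall=0 (-) EX@9 MEM@10 WB@11

Answer: 5 8 9 10 11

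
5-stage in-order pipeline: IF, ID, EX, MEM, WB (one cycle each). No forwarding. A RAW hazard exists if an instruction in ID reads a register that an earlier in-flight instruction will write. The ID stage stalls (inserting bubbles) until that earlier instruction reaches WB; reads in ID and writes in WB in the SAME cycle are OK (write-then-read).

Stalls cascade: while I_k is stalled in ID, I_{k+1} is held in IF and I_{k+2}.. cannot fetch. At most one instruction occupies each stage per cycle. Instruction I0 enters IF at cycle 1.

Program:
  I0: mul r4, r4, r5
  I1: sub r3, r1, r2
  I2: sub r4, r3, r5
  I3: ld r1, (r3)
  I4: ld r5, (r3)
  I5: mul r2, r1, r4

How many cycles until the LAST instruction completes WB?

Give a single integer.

Answer: 13

Derivation:
I0 mul r4 <- r4,r5: IF@1 ID@2 stall=0 (-) EX@3 MEM@4 WB@5
I1 sub r3 <- r1,r2: IF@2 ID@3 stall=0 (-) EX@4 MEM@5 WB@6
I2 sub r4 <- r3,r5: IF@3 ID@4 stall=2 (RAW on I1.r3 (WB@6)) EX@7 MEM@8 WB@9
I3 ld r1 <- r3: IF@4 ID@7 stall=0 (-) EX@8 MEM@9 WB@10
I4 ld r5 <- r3: IF@7 ID@8 stall=0 (-) EX@9 MEM@10 WB@11
I5 mul r2 <- r1,r4: IF@8 ID@9 stall=1 (RAW on I3.r1 (WB@10)) EX@11 MEM@12 WB@13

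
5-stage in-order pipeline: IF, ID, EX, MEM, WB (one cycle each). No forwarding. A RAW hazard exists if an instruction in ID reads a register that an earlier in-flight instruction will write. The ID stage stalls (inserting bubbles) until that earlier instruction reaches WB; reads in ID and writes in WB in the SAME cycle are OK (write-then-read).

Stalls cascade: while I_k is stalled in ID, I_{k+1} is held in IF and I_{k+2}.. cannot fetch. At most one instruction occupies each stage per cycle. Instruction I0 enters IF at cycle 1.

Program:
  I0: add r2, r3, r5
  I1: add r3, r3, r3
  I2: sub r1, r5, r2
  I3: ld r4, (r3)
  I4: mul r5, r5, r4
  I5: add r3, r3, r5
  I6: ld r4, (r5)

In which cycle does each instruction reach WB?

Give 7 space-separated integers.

I0 add r2 <- r3,r5: IF@1 ID@2 stall=0 (-) EX@3 MEM@4 WB@5
I1 add r3 <- r3,r3: IF@2 ID@3 stall=0 (-) EX@4 MEM@5 WB@6
I2 sub r1 <- r5,r2: IF@3 ID@4 stall=1 (RAW on I0.r2 (WB@5)) EX@6 MEM@7 WB@8
I3 ld r4 <- r3: IF@4 ID@6 stall=0 (-) EX@7 MEM@8 WB@9
I4 mul r5 <- r5,r4: IF@6 ID@7 stall=2 (RAW on I3.r4 (WB@9)) EX@10 MEM@11 WB@12
I5 add r3 <- r3,r5: IF@7 ID@10 stall=2 (RAW on I4.r5 (WB@12)) EX@13 MEM@14 WB@15
I6 ld r4 <- r5: IF@10 ID@13 stall=0 (-) EX@14 MEM@15 WB@16

Answer: 5 6 8 9 12 15 16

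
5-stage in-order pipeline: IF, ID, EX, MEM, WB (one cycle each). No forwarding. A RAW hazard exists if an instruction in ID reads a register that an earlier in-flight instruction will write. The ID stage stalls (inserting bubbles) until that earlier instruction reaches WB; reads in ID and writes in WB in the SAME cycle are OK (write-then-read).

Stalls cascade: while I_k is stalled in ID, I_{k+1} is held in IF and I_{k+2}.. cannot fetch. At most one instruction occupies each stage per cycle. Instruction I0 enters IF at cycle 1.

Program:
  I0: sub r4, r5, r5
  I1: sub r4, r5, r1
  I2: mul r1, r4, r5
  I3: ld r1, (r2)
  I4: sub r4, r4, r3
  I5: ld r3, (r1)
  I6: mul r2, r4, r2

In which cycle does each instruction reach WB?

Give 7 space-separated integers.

I0 sub r4 <- r5,r5: IF@1 ID@2 stall=0 (-) EX@3 MEM@4 WB@5
I1 sub r4 <- r5,r1: IF@2 ID@3 stall=0 (-) EX@4 MEM@5 WB@6
I2 mul r1 <- r4,r5: IF@3 ID@4 stall=2 (RAW on I1.r4 (WB@6)) EX@7 MEM@8 WB@9
I3 ld r1 <- r2: IF@4 ID@7 stall=0 (-) EX@8 MEM@9 WB@10
I4 sub r4 <- r4,r3: IF@7 ID@8 stall=0 (-) EX@9 MEM@10 WB@11
I5 ld r3 <- r1: IF@8 ID@9 stall=1 (RAW on I3.r1 (WB@10)) EX@11 MEM@12 WB@13
I6 mul r2 <- r4,r2: IF@9 ID@11 stall=0 (-) EX@12 MEM@13 WB@14

Answer: 5 6 9 10 11 13 14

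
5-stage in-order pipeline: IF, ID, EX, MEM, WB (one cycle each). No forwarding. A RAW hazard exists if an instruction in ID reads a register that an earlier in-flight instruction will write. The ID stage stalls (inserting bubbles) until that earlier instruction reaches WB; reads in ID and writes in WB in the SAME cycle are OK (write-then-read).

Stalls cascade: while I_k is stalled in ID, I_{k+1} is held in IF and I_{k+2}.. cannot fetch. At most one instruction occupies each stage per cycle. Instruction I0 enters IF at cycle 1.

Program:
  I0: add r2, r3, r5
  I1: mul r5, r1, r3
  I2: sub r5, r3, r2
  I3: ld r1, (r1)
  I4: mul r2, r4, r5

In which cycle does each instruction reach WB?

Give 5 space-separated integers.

Answer: 5 6 8 9 11

Derivation:
I0 add r2 <- r3,r5: IF@1 ID@2 stall=0 (-) EX@3 MEM@4 WB@5
I1 mul r5 <- r1,r3: IF@2 ID@3 stall=0 (-) EX@4 MEM@5 WB@6
I2 sub r5 <- r3,r2: IF@3 ID@4 stall=1 (RAW on I0.r2 (WB@5)) EX@6 MEM@7 WB@8
I3 ld r1 <- r1: IF@4 ID@6 stall=0 (-) EX@7 MEM@8 WB@9
I4 mul r2 <- r4,r5: IF@6 ID@7 stall=1 (RAW on I2.r5 (WB@8)) EX@9 MEM@10 WB@11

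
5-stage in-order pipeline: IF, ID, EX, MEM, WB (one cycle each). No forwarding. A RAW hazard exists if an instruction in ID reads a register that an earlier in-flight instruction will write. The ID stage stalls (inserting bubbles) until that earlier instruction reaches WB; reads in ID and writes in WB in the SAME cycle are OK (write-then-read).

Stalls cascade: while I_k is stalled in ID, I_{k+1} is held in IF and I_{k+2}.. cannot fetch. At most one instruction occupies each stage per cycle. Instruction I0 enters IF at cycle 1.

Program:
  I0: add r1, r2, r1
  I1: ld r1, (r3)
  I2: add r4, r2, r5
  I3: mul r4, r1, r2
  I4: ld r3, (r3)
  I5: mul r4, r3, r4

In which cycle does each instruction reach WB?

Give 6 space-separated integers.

Answer: 5 6 7 9 10 13

Derivation:
I0 add r1 <- r2,r1: IF@1 ID@2 stall=0 (-) EX@3 MEM@4 WB@5
I1 ld r1 <- r3: IF@2 ID@3 stall=0 (-) EX@4 MEM@5 WB@6
I2 add r4 <- r2,r5: IF@3 ID@4 stall=0 (-) EX@5 MEM@6 WB@7
I3 mul r4 <- r1,r2: IF@4 ID@5 stall=1 (RAW on I1.r1 (WB@6)) EX@7 MEM@8 WB@9
I4 ld r3 <- r3: IF@5 ID@7 stall=0 (-) EX@8 MEM@9 WB@10
I5 mul r4 <- r3,r4: IF@7 ID@8 stall=2 (RAW on I4.r3 (WB@10)) EX@11 MEM@12 WB@13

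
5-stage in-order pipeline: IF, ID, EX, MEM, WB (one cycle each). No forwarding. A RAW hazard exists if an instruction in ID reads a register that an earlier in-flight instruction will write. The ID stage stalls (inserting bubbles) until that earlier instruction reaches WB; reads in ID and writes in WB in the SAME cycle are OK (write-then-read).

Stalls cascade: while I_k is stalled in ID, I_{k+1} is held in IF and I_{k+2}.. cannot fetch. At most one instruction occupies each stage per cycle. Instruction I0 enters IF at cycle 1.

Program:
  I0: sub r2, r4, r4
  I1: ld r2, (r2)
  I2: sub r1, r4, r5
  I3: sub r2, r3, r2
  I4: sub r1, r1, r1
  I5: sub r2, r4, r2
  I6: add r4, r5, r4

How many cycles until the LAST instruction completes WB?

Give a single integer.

Answer: 15

Derivation:
I0 sub r2 <- r4,r4: IF@1 ID@2 stall=0 (-) EX@3 MEM@4 WB@5
I1 ld r2 <- r2: IF@2 ID@3 stall=2 (RAW on I0.r2 (WB@5)) EX@6 MEM@7 WB@8
I2 sub r1 <- r4,r5: IF@3 ID@6 stall=0 (-) EX@7 MEM@8 WB@9
I3 sub r2 <- r3,r2: IF@6 ID@7 stall=1 (RAW on I1.r2 (WB@8)) EX@9 MEM@10 WB@11
I4 sub r1 <- r1,r1: IF@7 ID@9 stall=0 (-) EX@10 MEM@11 WB@12
I5 sub r2 <- r4,r2: IF@9 ID@10 stall=1 (RAW on I3.r2 (WB@11)) EX@12 MEM@13 WB@14
I6 add r4 <- r5,r4: IF@10 ID@12 stall=0 (-) EX@13 MEM@14 WB@15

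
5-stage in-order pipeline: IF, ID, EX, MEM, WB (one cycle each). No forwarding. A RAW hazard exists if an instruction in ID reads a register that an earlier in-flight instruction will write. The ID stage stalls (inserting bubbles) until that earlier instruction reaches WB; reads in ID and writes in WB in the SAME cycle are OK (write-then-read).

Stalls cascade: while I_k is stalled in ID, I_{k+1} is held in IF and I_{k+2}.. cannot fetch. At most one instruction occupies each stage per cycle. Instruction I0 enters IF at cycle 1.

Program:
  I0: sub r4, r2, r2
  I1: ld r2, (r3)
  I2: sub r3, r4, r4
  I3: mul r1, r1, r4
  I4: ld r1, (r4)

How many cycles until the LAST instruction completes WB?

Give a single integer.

Answer: 10

Derivation:
I0 sub r4 <- r2,r2: IF@1 ID@2 stall=0 (-) EX@3 MEM@4 WB@5
I1 ld r2 <- r3: IF@2 ID@3 stall=0 (-) EX@4 MEM@5 WB@6
I2 sub r3 <- r4,r4: IF@3 ID@4 stall=1 (RAW on I0.r4 (WB@5)) EX@6 MEM@7 WB@8
I3 mul r1 <- r1,r4: IF@4 ID@6 stall=0 (-) EX@7 MEM@8 WB@9
I4 ld r1 <- r4: IF@6 ID@7 stall=0 (-) EX@8 MEM@9 WB@10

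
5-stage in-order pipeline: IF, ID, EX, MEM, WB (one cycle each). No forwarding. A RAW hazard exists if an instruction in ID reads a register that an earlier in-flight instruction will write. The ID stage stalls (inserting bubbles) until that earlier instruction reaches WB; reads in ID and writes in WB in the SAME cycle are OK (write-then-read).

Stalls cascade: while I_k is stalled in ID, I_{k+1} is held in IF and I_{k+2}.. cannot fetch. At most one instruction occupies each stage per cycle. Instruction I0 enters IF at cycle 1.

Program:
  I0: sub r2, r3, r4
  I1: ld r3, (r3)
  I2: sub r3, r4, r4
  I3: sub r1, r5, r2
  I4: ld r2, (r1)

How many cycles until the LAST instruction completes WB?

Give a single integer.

I0 sub r2 <- r3,r4: IF@1 ID@2 stall=0 (-) EX@3 MEM@4 WB@5
I1 ld r3 <- r3: IF@2 ID@3 stall=0 (-) EX@4 MEM@5 WB@6
I2 sub r3 <- r4,r4: IF@3 ID@4 stall=0 (-) EX@5 MEM@6 WB@7
I3 sub r1 <- r5,r2: IF@4 ID@5 stall=0 (-) EX@6 MEM@7 WB@8
I4 ld r2 <- r1: IF@5 ID@6 stall=2 (RAW on I3.r1 (WB@8)) EX@9 MEM@10 WB@11

Answer: 11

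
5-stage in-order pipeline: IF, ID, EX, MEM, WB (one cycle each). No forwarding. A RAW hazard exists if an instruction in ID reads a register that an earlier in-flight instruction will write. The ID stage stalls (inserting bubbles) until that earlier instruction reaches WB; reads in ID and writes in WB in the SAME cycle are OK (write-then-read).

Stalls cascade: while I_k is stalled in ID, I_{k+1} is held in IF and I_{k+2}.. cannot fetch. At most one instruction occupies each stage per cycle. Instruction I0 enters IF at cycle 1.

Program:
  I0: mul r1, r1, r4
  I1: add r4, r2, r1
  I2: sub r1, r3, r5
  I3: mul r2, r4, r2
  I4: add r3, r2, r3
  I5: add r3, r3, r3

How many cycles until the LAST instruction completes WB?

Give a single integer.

I0 mul r1 <- r1,r4: IF@1 ID@2 stall=0 (-) EX@3 MEM@4 WB@5
I1 add r4 <- r2,r1: IF@2 ID@3 stall=2 (RAW on I0.r1 (WB@5)) EX@6 MEM@7 WB@8
I2 sub r1 <- r3,r5: IF@3 ID@6 stall=0 (-) EX@7 MEM@8 WB@9
I3 mul r2 <- r4,r2: IF@6 ID@7 stall=1 (RAW on I1.r4 (WB@8)) EX@9 MEM@10 WB@11
I4 add r3 <- r2,r3: IF@7 ID@9 stall=2 (RAW on I3.r2 (WB@11)) EX@12 MEM@13 WB@14
I5 add r3 <- r3,r3: IF@9 ID@12 stall=2 (RAW on I4.r3 (WB@14)) EX@15 MEM@16 WB@17

Answer: 17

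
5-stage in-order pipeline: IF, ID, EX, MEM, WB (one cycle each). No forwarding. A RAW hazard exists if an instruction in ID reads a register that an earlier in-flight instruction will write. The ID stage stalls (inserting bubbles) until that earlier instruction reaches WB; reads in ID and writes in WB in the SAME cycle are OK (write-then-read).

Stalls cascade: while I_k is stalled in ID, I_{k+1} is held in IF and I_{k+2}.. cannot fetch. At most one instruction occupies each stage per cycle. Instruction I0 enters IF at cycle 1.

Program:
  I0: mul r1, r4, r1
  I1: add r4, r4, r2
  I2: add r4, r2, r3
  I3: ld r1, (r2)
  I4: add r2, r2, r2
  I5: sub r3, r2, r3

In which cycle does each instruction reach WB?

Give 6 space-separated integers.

I0 mul r1 <- r4,r1: IF@1 ID@2 stall=0 (-) EX@3 MEM@4 WB@5
I1 add r4 <- r4,r2: IF@2 ID@3 stall=0 (-) EX@4 MEM@5 WB@6
I2 add r4 <- r2,r3: IF@3 ID@4 stall=0 (-) EX@5 MEM@6 WB@7
I3 ld r1 <- r2: IF@4 ID@5 stall=0 (-) EX@6 MEM@7 WB@8
I4 add r2 <- r2,r2: IF@5 ID@6 stall=0 (-) EX@7 MEM@8 WB@9
I5 sub r3 <- r2,r3: IF@6 ID@7 stall=2 (RAW on I4.r2 (WB@9)) EX@10 MEM@11 WB@12

Answer: 5 6 7 8 9 12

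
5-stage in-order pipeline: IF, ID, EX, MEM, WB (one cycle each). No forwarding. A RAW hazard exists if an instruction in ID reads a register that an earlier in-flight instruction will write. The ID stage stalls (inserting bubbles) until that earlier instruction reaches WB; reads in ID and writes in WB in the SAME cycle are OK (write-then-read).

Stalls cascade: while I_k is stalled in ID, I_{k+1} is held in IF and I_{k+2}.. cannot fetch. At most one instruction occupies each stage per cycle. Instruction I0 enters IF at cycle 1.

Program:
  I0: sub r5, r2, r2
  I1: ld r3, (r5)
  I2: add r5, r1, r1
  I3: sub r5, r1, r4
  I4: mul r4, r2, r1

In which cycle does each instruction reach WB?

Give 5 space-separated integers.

I0 sub r5 <- r2,r2: IF@1 ID@2 stall=0 (-) EX@3 MEM@4 WB@5
I1 ld r3 <- r5: IF@2 ID@3 stall=2 (RAW on I0.r5 (WB@5)) EX@6 MEM@7 WB@8
I2 add r5 <- r1,r1: IF@3 ID@6 stall=0 (-) EX@7 MEM@8 WB@9
I3 sub r5 <- r1,r4: IF@6 ID@7 stall=0 (-) EX@8 MEM@9 WB@10
I4 mul r4 <- r2,r1: IF@7 ID@8 stall=0 (-) EX@9 MEM@10 WB@11

Answer: 5 8 9 10 11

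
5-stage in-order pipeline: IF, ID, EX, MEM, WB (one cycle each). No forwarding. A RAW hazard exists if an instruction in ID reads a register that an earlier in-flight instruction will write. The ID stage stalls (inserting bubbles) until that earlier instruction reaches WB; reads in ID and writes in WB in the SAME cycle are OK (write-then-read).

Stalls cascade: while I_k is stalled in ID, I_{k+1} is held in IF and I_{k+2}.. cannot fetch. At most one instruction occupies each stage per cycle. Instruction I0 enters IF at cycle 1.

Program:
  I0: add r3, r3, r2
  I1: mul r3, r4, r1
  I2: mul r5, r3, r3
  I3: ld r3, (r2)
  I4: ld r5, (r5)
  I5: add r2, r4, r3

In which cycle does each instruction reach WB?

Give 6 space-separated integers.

I0 add r3 <- r3,r2: IF@1 ID@2 stall=0 (-) EX@3 MEM@4 WB@5
I1 mul r3 <- r4,r1: IF@2 ID@3 stall=0 (-) EX@4 MEM@5 WB@6
I2 mul r5 <- r3,r3: IF@3 ID@4 stall=2 (RAW on I1.r3 (WB@6)) EX@7 MEM@8 WB@9
I3 ld r3 <- r2: IF@4 ID@7 stall=0 (-) EX@8 MEM@9 WB@10
I4 ld r5 <- r5: IF@7 ID@8 stall=1 (RAW on I2.r5 (WB@9)) EX@10 MEM@11 WB@12
I5 add r2 <- r4,r3: IF@8 ID@10 stall=0 (-) EX@11 MEM@12 WB@13

Answer: 5 6 9 10 12 13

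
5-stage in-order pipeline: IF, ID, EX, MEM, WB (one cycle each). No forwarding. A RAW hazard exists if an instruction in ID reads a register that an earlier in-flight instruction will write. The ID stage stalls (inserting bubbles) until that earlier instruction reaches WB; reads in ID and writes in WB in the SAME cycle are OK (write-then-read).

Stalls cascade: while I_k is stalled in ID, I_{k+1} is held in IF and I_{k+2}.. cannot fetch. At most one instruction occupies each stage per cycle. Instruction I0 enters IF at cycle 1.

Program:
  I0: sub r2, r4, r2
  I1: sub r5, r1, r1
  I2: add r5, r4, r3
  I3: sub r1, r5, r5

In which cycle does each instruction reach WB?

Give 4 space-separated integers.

I0 sub r2 <- r4,r2: IF@1 ID@2 stall=0 (-) EX@3 MEM@4 WB@5
I1 sub r5 <- r1,r1: IF@2 ID@3 stall=0 (-) EX@4 MEM@5 WB@6
I2 add r5 <- r4,r3: IF@3 ID@4 stall=0 (-) EX@5 MEM@6 WB@7
I3 sub r1 <- r5,r5: IF@4 ID@5 stall=2 (RAW on I2.r5 (WB@7)) EX@8 MEM@9 WB@10

Answer: 5 6 7 10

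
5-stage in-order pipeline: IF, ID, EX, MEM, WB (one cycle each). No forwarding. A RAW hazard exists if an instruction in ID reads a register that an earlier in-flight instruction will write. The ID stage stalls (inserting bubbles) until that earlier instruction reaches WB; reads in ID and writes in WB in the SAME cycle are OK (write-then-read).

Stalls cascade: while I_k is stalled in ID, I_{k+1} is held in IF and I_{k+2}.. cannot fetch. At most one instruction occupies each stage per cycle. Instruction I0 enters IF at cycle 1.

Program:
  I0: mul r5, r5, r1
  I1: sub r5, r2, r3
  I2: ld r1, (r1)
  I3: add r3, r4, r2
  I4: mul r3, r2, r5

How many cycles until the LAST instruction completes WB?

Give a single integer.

I0 mul r5 <- r5,r1: IF@1 ID@2 stall=0 (-) EX@3 MEM@4 WB@5
I1 sub r5 <- r2,r3: IF@2 ID@3 stall=0 (-) EX@4 MEM@5 WB@6
I2 ld r1 <- r1: IF@3 ID@4 stall=0 (-) EX@5 MEM@6 WB@7
I3 add r3 <- r4,r2: IF@4 ID@5 stall=0 (-) EX@6 MEM@7 WB@8
I4 mul r3 <- r2,r5: IF@5 ID@6 stall=0 (-) EX@7 MEM@8 WB@9

Answer: 9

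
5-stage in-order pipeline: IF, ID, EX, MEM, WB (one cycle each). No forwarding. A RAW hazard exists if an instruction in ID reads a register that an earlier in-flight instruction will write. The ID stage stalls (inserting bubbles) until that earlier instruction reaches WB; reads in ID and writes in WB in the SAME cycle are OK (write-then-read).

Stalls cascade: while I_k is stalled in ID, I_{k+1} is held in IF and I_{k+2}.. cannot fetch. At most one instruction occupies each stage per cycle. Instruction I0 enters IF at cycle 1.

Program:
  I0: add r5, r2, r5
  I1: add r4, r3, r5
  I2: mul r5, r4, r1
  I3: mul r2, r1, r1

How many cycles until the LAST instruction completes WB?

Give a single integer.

I0 add r5 <- r2,r5: IF@1 ID@2 stall=0 (-) EX@3 MEM@4 WB@5
I1 add r4 <- r3,r5: IF@2 ID@3 stall=2 (RAW on I0.r5 (WB@5)) EX@6 MEM@7 WB@8
I2 mul r5 <- r4,r1: IF@3 ID@6 stall=2 (RAW on I1.r4 (WB@8)) EX@9 MEM@10 WB@11
I3 mul r2 <- r1,r1: IF@6 ID@9 stall=0 (-) EX@10 MEM@11 WB@12

Answer: 12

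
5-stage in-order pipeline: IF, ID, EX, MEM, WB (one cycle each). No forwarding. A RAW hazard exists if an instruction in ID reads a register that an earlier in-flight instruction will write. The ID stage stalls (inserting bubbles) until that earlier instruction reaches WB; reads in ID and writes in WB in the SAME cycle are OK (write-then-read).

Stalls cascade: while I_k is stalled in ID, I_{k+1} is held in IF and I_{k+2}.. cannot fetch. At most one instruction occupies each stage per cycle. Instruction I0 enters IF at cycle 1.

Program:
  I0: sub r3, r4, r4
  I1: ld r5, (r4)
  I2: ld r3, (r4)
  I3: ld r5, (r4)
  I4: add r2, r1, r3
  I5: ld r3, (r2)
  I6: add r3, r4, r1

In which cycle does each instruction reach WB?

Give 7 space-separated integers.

Answer: 5 6 7 8 10 13 14

Derivation:
I0 sub r3 <- r4,r4: IF@1 ID@2 stall=0 (-) EX@3 MEM@4 WB@5
I1 ld r5 <- r4: IF@2 ID@3 stall=0 (-) EX@4 MEM@5 WB@6
I2 ld r3 <- r4: IF@3 ID@4 stall=0 (-) EX@5 MEM@6 WB@7
I3 ld r5 <- r4: IF@4 ID@5 stall=0 (-) EX@6 MEM@7 WB@8
I4 add r2 <- r1,r3: IF@5 ID@6 stall=1 (RAW on I2.r3 (WB@7)) EX@8 MEM@9 WB@10
I5 ld r3 <- r2: IF@6 ID@8 stall=2 (RAW on I4.r2 (WB@10)) EX@11 MEM@12 WB@13
I6 add r3 <- r4,r1: IF@8 ID@11 stall=0 (-) EX@12 MEM@13 WB@14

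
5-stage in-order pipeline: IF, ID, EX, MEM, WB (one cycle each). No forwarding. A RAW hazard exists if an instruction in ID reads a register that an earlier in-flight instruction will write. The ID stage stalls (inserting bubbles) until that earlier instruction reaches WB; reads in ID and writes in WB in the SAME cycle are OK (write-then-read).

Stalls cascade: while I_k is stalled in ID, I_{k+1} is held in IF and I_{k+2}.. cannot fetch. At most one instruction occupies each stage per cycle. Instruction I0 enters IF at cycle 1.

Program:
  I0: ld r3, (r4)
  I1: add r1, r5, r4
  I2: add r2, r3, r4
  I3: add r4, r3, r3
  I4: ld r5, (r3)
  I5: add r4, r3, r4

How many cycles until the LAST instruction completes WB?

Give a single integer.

I0 ld r3 <- r4: IF@1 ID@2 stall=0 (-) EX@3 MEM@4 WB@5
I1 add r1 <- r5,r4: IF@2 ID@3 stall=0 (-) EX@4 MEM@5 WB@6
I2 add r2 <- r3,r4: IF@3 ID@4 stall=1 (RAW on I0.r3 (WB@5)) EX@6 MEM@7 WB@8
I3 add r4 <- r3,r3: IF@4 ID@6 stall=0 (-) EX@7 MEM@8 WB@9
I4 ld r5 <- r3: IF@6 ID@7 stall=0 (-) EX@8 MEM@9 WB@10
I5 add r4 <- r3,r4: IF@7 ID@8 stall=1 (RAW on I3.r4 (WB@9)) EX@10 MEM@11 WB@12

Answer: 12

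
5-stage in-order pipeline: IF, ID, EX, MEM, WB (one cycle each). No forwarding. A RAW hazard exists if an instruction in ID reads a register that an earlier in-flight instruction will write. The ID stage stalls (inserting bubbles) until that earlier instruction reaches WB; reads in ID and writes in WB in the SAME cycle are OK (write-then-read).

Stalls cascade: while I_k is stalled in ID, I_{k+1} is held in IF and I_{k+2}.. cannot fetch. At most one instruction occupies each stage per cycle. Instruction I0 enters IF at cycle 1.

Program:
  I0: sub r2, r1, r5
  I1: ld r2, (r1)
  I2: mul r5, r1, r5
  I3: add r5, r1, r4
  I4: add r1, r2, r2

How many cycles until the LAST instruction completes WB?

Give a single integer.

I0 sub r2 <- r1,r5: IF@1 ID@2 stall=0 (-) EX@3 MEM@4 WB@5
I1 ld r2 <- r1: IF@2 ID@3 stall=0 (-) EX@4 MEM@5 WB@6
I2 mul r5 <- r1,r5: IF@3 ID@4 stall=0 (-) EX@5 MEM@6 WB@7
I3 add r5 <- r1,r4: IF@4 ID@5 stall=0 (-) EX@6 MEM@7 WB@8
I4 add r1 <- r2,r2: IF@5 ID@6 stall=0 (-) EX@7 MEM@8 WB@9

Answer: 9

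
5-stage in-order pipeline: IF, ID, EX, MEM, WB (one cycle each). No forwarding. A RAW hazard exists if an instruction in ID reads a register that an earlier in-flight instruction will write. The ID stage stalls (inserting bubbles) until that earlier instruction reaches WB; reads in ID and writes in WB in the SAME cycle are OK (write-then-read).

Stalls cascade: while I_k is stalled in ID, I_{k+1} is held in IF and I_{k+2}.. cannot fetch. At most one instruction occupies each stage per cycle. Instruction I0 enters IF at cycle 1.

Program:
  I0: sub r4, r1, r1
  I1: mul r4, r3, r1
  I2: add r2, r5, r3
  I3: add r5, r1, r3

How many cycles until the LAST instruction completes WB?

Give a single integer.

Answer: 8

Derivation:
I0 sub r4 <- r1,r1: IF@1 ID@2 stall=0 (-) EX@3 MEM@4 WB@5
I1 mul r4 <- r3,r1: IF@2 ID@3 stall=0 (-) EX@4 MEM@5 WB@6
I2 add r2 <- r5,r3: IF@3 ID@4 stall=0 (-) EX@5 MEM@6 WB@7
I3 add r5 <- r1,r3: IF@4 ID@5 stall=0 (-) EX@6 MEM@7 WB@8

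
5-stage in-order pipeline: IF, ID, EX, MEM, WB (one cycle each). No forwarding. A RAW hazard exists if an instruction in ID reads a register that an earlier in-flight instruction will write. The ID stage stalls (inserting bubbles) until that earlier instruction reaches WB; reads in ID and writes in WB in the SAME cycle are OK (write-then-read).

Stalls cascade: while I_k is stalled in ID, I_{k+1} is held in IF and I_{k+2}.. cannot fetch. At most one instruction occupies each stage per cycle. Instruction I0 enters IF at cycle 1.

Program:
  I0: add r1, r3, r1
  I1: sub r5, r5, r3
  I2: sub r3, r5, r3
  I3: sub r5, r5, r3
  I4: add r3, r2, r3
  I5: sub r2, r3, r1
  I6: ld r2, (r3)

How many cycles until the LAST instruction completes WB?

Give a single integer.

Answer: 17

Derivation:
I0 add r1 <- r3,r1: IF@1 ID@2 stall=0 (-) EX@3 MEM@4 WB@5
I1 sub r5 <- r5,r3: IF@2 ID@3 stall=0 (-) EX@4 MEM@5 WB@6
I2 sub r3 <- r5,r3: IF@3 ID@4 stall=2 (RAW on I1.r5 (WB@6)) EX@7 MEM@8 WB@9
I3 sub r5 <- r5,r3: IF@4 ID@7 stall=2 (RAW on I2.r3 (WB@9)) EX@10 MEM@11 WB@12
I4 add r3 <- r2,r3: IF@7 ID@10 stall=0 (-) EX@11 MEM@12 WB@13
I5 sub r2 <- r3,r1: IF@10 ID@11 stall=2 (RAW on I4.r3 (WB@13)) EX@14 MEM@15 WB@16
I6 ld r2 <- r3: IF@11 ID@14 stall=0 (-) EX@15 MEM@16 WB@17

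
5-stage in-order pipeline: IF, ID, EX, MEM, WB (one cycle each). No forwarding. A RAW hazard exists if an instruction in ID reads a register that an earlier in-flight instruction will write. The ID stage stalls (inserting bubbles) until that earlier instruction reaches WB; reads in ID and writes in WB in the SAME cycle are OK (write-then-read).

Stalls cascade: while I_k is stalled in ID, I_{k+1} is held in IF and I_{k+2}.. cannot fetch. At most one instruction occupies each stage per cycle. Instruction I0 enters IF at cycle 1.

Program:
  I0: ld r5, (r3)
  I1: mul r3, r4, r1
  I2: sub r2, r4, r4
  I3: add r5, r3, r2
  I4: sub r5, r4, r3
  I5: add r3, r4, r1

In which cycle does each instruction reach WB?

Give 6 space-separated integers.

I0 ld r5 <- r3: IF@1 ID@2 stall=0 (-) EX@3 MEM@4 WB@5
I1 mul r3 <- r4,r1: IF@2 ID@3 stall=0 (-) EX@4 MEM@5 WB@6
I2 sub r2 <- r4,r4: IF@3 ID@4 stall=0 (-) EX@5 MEM@6 WB@7
I3 add r5 <- r3,r2: IF@4 ID@5 stall=2 (RAW on I2.r2 (WB@7)) EX@8 MEM@9 WB@10
I4 sub r5 <- r4,r3: IF@5 ID@8 stall=0 (-) EX@9 MEM@10 WB@11
I5 add r3 <- r4,r1: IF@8 ID@9 stall=0 (-) EX@10 MEM@11 WB@12

Answer: 5 6 7 10 11 12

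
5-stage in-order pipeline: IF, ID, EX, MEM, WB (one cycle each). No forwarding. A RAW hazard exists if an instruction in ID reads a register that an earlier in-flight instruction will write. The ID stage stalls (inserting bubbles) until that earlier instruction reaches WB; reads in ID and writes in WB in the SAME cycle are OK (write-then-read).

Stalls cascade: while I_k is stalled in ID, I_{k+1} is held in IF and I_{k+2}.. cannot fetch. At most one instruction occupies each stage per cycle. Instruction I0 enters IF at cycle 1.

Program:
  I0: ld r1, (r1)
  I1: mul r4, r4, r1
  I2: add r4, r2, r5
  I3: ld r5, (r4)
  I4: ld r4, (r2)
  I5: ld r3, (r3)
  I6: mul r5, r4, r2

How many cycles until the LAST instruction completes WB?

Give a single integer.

I0 ld r1 <- r1: IF@1 ID@2 stall=0 (-) EX@3 MEM@4 WB@5
I1 mul r4 <- r4,r1: IF@2 ID@3 stall=2 (RAW on I0.r1 (WB@5)) EX@6 MEM@7 WB@8
I2 add r4 <- r2,r5: IF@3 ID@6 stall=0 (-) EX@7 MEM@8 WB@9
I3 ld r5 <- r4: IF@6 ID@7 stall=2 (RAW on I2.r4 (WB@9)) EX@10 MEM@11 WB@12
I4 ld r4 <- r2: IF@7 ID@10 stall=0 (-) EX@11 MEM@12 WB@13
I5 ld r3 <- r3: IF@10 ID@11 stall=0 (-) EX@12 MEM@13 WB@14
I6 mul r5 <- r4,r2: IF@11 ID@12 stall=1 (RAW on I4.r4 (WB@13)) EX@14 MEM@15 WB@16

Answer: 16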